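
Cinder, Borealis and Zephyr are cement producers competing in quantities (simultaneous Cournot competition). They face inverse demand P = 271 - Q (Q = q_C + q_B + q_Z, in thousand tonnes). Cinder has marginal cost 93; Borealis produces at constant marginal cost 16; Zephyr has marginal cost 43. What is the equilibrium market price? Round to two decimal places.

Cinder's profit: π_C = (271 - Q)q_C - (93q_C). Setting ∂π_C/∂q_C = 0: 178 - 2q_C - (q_B + q_Z) = 0.
Borealis's first-order condition: 255 - 2q_B - (q_C + q_Z) = 0.
Zephyr's profit: π_Z = (271 - Q)q_Z - (43q_Z). Setting ∂π_Z/∂q_Z = 0: 228 - 2q_Z - (q_C + q_B) = 0.
Adding the 3 conditions: 661 − 2Q − 2Q = 0, i.e. Q = 661/4.
Back-substituting: q_C = (178 − 661/4) = 51/4, q_B = (255 − 661/4) = 359/4, q_Z = (228 − 661/4) = 251/4.
Total output Q = 661/4, so price P = 271 - 661/4 = 423/4.

105.75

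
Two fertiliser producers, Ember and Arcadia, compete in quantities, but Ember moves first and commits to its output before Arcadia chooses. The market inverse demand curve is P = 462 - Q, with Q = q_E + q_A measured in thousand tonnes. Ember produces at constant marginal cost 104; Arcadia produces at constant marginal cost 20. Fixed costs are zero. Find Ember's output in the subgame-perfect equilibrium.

Solve by backward induction. Given q_E, the follower Arcadia maximises π_A = (462 - q_E - q_A)q_A - 20q_A.
Follower FOC: 442 - q_E - 2q_A = 0, so q_A(q_E) = (442 - q_E)/2.
The leader anticipates this reaction. Substituting into P = 462 - Q gives P = 241 - (1/2)q_E, so π_E = (241 - (1/2)q_E)q_E - 104q_E.
Maximising: ∂π_E/∂q_E = 137 - q_E = 0, giving q_E = 137.
Then q_A = (442 - 137)/2 = 305/2.

137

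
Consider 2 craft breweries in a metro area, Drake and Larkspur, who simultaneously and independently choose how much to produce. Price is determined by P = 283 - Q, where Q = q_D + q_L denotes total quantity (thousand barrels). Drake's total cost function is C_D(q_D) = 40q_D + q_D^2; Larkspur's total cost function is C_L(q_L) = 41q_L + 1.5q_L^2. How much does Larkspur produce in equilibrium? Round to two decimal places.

38.16

Drake's profit: π_D = (283 - Q)q_D - (40q_D + q_D²). Setting ∂π_D/∂q_D = 0: 243 - 4q_D - (q_L) = 0.
Larkspur's first-order condition: 242 - 5q_L - (q_D) = 0.
Best responses: q_D = (243 - q_L)/4, q_L = (242 - q_D)/5.
Substituting one into the other gives q_D = 973/19 and q_L = 725/19.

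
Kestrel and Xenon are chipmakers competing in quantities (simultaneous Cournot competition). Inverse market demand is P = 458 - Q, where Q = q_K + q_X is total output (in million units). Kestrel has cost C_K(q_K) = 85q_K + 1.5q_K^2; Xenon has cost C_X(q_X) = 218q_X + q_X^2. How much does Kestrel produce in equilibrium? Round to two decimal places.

65.89

Kestrel's profit: π_K = (458 - Q)q_K - (85q_K + (3/2)q_K²). Setting ∂π_K/∂q_K = 0: 373 - 5q_K - (q_X) = 0.
Xenon's profit: π_X = (458 - Q)q_X - (218q_X + q_X²). Setting ∂π_X/∂q_X = 0: 240 - 4q_X - (q_K) = 0.
Rearranging gives the reaction functions q_K = (373 - q_X)/5 and q_X = (240 - q_K)/4.
Solving the pair: q_K = 1252/19, q_X = 827/19.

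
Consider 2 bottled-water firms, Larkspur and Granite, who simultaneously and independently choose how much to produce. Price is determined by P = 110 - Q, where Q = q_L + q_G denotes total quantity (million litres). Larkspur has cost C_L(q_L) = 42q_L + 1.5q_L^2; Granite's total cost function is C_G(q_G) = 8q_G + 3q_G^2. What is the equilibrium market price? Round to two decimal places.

Larkspur's profit: π_L = (110 - Q)q_L - (42q_L + (3/2)q_L²). Setting ∂π_L/∂q_L = 0: 68 - 5q_L - (q_G) = 0.
Granite's first-order condition: 102 - 8q_G - (q_L) = 0.
Best responses: q_L = (68 - q_G)/5, q_G = (102 - q_L)/8.
Solving the pair: q_L = 34/3, q_G = 34/3.
Total output Q = 68/3, so price P = 110 - 68/3 = 262/3.

87.33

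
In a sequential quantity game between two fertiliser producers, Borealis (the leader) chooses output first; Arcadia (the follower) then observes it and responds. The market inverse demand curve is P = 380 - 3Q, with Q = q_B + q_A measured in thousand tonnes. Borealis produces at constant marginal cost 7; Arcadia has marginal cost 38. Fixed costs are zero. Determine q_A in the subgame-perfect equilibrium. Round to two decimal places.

23.33

The follower Arcadia best-responds to any q_B: π_A = (380 - 3Q)q_A - 38q_A.
Follower FOC: 342 - 3q_B - 6q_A = 0, so q_A(q_B) = (342 - 3q_B)/6.
The leader anticipates this reaction. Substituting into P = 380 - 3Q gives P = 209 - (3/2)q_B, so π_B = (209 - (3/2)q_B)q_B - 7q_B.
The leader's first-order condition 202 - 3q_B = 0 yields q_B = 202/3.
Then q_A = (342 - 3·(202/3))/6 = 70/3.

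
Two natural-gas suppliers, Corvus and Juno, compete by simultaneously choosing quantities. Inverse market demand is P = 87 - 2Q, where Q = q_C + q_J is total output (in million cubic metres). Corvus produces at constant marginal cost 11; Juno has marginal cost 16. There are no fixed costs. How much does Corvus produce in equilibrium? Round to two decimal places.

13.50

Corvus's profit: π_C = (87 - 2Q)q_C - (11q_C). Setting ∂π_C/∂q_C = 0: 76 - 4q_C - 2(q_J) = 0.
Juno's profit: π_J = (87 - 2Q)q_J - (16q_J). Setting ∂π_J/∂q_J = 0: 71 - 4q_J - 2(q_C) = 0.
So q_C = (76 - 2q_J)/4 and q_J = (71 - 2q_C)/4.
Solving the pair: q_C = 27/2, q_J = 11.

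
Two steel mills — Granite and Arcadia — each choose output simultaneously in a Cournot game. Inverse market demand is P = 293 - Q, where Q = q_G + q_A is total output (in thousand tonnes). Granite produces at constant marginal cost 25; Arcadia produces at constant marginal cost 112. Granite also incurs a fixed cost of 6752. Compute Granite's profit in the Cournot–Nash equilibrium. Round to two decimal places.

7250.78

Granite's profit: π_G = (293 - Q)q_G - (25q_G). Setting ∂π_G/∂q_G = 0: 268 - 2q_G - (q_A) = 0.
Arcadia's profit: π_A = (293 - Q)q_A - (112q_A). Setting ∂π_A/∂q_A = 0: 181 - 2q_A - (q_G) = 0.
Rearranging gives the reaction functions q_G = (268 - q_A)/2 and q_A = (181 - q_G)/2.
Solving the pair: q_G = 355/3, q_A = 94/3.
Price P = 293 - 449/3 = 430/3.
Granite's profit: (430/3 - 25)·(355/3) - 6752 = 7250.7778.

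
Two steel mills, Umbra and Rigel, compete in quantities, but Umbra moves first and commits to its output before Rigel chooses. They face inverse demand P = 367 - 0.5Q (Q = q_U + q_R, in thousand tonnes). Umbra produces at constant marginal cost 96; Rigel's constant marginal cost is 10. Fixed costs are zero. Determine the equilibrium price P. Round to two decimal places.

142.25

The follower Rigel best-responds to any q_U: π_R = (367 - 0.5Q)q_R - 10q_R.
∂π_R/∂q_R = 357 - (1/2)q_U - q_R = 0 gives the reaction function q_R = (357 - (1/2)q_U).
Umbra substitutes q_R(q_U) into its own profit: π_U = q_U(367 - (1/2)q_U - (357 - (1/2)q_U)/2) - 96q_U = (377/2 - (1/4)q_U)q_U - 96q_U.
Maximising: ∂π_U/∂q_U = 185/2 - (1/2)q_U = 0, giving q_U = 185.
Then q_R = (357 - (1/2)·185) = 529/2.
Total output Q = 899/2, so price P = 367 - (1/2)·(899/2) = 569/4.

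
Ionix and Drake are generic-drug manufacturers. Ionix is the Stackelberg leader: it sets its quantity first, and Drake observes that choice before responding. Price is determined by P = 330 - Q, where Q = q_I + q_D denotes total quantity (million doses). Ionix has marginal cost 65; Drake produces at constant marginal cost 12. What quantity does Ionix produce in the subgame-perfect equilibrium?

Solve by backward induction. Given q_I, the follower Drake maximises π_D = (330 - q_I - q_D)q_D - 12q_D.
Setting the follower's marginal profit to zero, 318 - q_I - 2q_D = 0, i.e. q_D = (318 - q_I)/2.
The leader anticipates this reaction. Substituting into P = 330 - Q gives P = 171 - (1/2)q_I, so π_I = (171 - (1/2)q_I)q_I - 65q_I.
Leader FOC: 106 - q_I = 0, so q_I = 106.
Then q_D = (318 - 106)/2 = 106.

106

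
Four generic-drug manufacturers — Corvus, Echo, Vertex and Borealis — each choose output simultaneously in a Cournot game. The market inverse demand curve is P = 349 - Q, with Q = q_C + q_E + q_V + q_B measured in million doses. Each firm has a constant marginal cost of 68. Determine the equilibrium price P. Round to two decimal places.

124.20

A representative firm's profit is π_i = q_i(349 - Q) - 68q_i.
Setting ∂π_i/∂q_i = 0 with rivals' quantities fixed: 281 - 2q_i - Σ_{j≠i} q_j = 0.
With identical firms every q_j equals q_i, so Σ_{j≠i} q_j = 3q_i and 281 = 5q_i, giving q_i = 281/5.
Total output Q = 1124/5, so price P = 349 - 1124/5 = 621/5.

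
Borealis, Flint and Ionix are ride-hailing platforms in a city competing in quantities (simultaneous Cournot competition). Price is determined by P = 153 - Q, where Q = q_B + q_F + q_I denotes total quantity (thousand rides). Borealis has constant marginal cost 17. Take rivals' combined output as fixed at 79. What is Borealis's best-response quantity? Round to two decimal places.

28.50

With rivals' combined output fixed at 79, Borealis's profit is π_B = (153 - 79 - q_B)q_B - (17q_B) = (74 - q_B)q_B - (17q_B).
∂π_B/∂q_B = 57 - 2q_B = 0, so q_B = 57/2.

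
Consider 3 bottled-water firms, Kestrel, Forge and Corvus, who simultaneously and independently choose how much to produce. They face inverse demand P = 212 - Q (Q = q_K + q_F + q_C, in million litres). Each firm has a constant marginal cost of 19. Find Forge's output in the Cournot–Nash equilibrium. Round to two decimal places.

48.25

Each firm earns π_i = (212 - Q)q_i - 19q_i.
Setting ∂π_i/∂q_i = 0 with rivals' quantities fixed: 193 - 2q_i - Σ_{j≠i} q_j = 0.
With identical firms every q_j equals q_i, so Σ_{j≠i} q_j = 2q_i and 193 = 4q_i, giving q_i = 193/4.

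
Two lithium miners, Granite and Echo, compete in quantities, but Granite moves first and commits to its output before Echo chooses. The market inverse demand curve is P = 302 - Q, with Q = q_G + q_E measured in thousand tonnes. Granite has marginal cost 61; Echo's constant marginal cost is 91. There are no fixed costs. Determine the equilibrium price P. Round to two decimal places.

Solve by backward induction. Given q_G, the follower Echo maximises π_E = (302 - q_G - q_E)q_E - 91q_E.
Setting the follower's marginal profit to zero, 211 - q_G - 2q_E = 0, i.e. q_E = (211 - q_G)/2.
The leader anticipates this reaction. Substituting into P = 302 - Q gives P = 393/2 - (1/2)q_G, so π_G = (393/2 - (1/2)q_G)q_G - 61q_G.
Maximising: ∂π_G/∂q_G = 271/2 - q_G = 0, giving q_G = 271/2.
Then q_E = (211 - 271/2)/2 = 151/4.
Total output Q = 693/4, so price P = 302 - 693/4 = 515/4.

128.75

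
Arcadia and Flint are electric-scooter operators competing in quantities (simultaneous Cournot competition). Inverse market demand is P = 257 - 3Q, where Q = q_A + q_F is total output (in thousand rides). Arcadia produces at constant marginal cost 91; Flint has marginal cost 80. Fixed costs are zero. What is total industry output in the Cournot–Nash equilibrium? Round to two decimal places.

38.11

Arcadia's profit: π_A = (257 - 3Q)q_A - (91q_A). Setting ∂π_A/∂q_A = 0: 166 - 6q_A - 3(q_F) = 0.
Flint's profit: π_F = (257 - 3Q)q_F - (80q_F). Setting ∂π_F/∂q_F = 0: 177 - 6q_F - 3(q_A) = 0.
So q_A = (166 - 3q_F)/6 and q_F = (177 - 3q_A)/6.
Solving the pair: q_A = 155/9, q_F = 188/9.
Total output Q = 155/9 + 188/9 = 343/9.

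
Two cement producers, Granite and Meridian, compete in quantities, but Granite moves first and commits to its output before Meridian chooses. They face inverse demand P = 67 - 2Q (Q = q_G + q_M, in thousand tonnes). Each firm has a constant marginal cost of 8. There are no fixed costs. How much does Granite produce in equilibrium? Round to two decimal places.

14.75

The follower Meridian best-responds to any q_G: π_M = (67 - 2Q)q_M - 8q_M.
Setting the follower's marginal profit to zero, 59 - 2q_G - 4q_M = 0, i.e. q_M = (59 - 2q_G)/4.
The leader anticipates this reaction. Substituting into P = 67 - 2Q gives P = 75/2 - q_G, so π_G = (75/2 - q_G)q_G - 8q_G.
The leader's first-order condition 59/2 - 2q_G = 0 yields q_G = 59/4.
Then q_M = (59 - 2·(59/4))/4 = 59/8.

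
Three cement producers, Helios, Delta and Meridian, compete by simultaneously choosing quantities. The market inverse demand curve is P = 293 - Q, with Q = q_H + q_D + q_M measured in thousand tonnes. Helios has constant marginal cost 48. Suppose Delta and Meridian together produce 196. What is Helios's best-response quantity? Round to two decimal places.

24.50

With rivals' combined output fixed at 196, Helios's profit is π_H = (293 - 196 - q_H)q_H - (48q_H) = (97 - q_H)q_H - (48q_H).
∂π_H/∂q_H = 49 - 2q_H = 0, so q_H = 49/2.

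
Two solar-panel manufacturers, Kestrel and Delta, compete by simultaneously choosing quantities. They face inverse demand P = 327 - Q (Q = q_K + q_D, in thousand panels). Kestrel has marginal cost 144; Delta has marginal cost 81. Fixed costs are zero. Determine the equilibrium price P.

184

Kestrel's profit: π_K = (327 - Q)q_K - (144q_K). Setting ∂π_K/∂q_K = 0: 183 - 2q_K - (q_D) = 0.
Delta's profit: π_D = (327 - Q)q_D - (81q_D). Setting ∂π_D/∂q_D = 0: 246 - 2q_D - (q_K) = 0.
Rearranging gives the reaction functions q_K = (183 - q_D)/2 and q_D = (246 - q_K)/2.
Solving the pair: q_K = 40, q_D = 103.
Total output Q = 143, so price P = 327 - 143 = 184.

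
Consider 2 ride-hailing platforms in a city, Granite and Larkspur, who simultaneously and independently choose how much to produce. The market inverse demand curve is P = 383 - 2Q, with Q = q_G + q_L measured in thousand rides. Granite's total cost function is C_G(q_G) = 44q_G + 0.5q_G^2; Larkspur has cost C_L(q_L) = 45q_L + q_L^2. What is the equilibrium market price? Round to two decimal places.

Granite's profit: π_G = (383 - 2Q)q_G - (44q_G + (1/2)q_G²). Setting ∂π_G/∂q_G = 0: 339 - 5q_G - 2(q_L) = 0.
Larkspur's first-order condition: 338 - 6q_L - 2(q_G) = 0.
Best responses: q_G = (339 - 2q_L)/5, q_L = (338 - 2q_G)/6.
Solving the pair: q_G = 679/13, q_L = 506/13.
Total output Q = 1185/13, so price P = 383 - 2·(1185/13) = 200.6923.

200.69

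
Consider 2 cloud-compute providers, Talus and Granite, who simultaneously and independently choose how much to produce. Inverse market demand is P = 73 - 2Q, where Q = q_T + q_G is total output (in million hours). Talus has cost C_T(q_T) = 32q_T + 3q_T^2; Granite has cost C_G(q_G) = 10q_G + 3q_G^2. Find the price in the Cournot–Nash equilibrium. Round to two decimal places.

Talus's profit: π_T = (73 - 2Q)q_T - (32q_T + 3q_T²). Setting ∂π_T/∂q_T = 0: 41 - 10q_T - 2(q_G) = 0.
Granite's profit: π_G = (73 - 2Q)q_G - (10q_G + 3q_G²). Setting ∂π_G/∂q_G = 0: 63 - 10q_G - 2(q_T) = 0.
Best responses: q_T = (41 - 2q_G)/10, q_G = (63 - 2q_T)/10.
Substituting one into the other gives q_T = 71/24 and q_G = 137/24.
Total output Q = 26/3, so price P = 73 - 2·(26/3) = 167/3.

55.67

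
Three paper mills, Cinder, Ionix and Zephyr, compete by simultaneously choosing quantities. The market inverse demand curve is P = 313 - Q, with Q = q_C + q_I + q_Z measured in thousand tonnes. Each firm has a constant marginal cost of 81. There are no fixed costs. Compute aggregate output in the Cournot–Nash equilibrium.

A representative firm's profit is π_i = q_i(313 - Q) - 81q_i.
Setting ∂π_i/∂q_i = 0 with rivals' quantities fixed: 232 - 2q_i - Σ_{j≠i} q_j = 0.
By symmetry each firm produces the same amount; substituting Σ_{j≠i} q_j = 2q_i yields q_i = 232/4 = 58.
Total output Q = 58 + 58 + 58 = 174.

174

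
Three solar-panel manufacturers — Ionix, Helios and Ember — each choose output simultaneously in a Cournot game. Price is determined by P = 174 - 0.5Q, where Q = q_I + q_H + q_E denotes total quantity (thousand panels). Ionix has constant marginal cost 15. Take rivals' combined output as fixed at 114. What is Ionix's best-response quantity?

102

With rivals' combined output fixed at 114, Ionix's profit is π_I = (174 - (1/2)·114 - (1/2)q_I)q_I - (15q_I) = (117 - (1/2)q_I)q_I - (15q_I).
∂π_I/∂q_I = 102 - q_I = 0, so q_I = 102.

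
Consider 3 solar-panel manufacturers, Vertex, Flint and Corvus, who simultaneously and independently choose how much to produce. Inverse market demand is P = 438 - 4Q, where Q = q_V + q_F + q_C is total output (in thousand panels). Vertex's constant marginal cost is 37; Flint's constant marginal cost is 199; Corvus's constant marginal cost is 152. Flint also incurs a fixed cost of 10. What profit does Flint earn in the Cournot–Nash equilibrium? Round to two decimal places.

4.06

Vertex's profit: π_V = (438 - 4Q)q_V - (37q_V). Setting ∂π_V/∂q_V = 0: 401 - 8q_V - 4(q_F + q_C) = 0.
Flint's first-order condition: 239 - 8q_F - 4(q_V + q_C) = 0.
Corvus's profit: π_C = (438 - 4Q)q_C - (152q_C). Setting ∂π_C/∂q_C = 0: 286 - 8q_C - 4(q_V + q_F) = 0.
Summing all 3 equations gives 926 − 16Q = 0, hence Q = 463/8.
Back-substituting: q_V = (401 − 463/2)/4 = 339/8, q_F = (239 − 463/2)/4 = 15/8, q_C = (286 − 463/2)/4 = 109/8.
Price P = 438 - 4·(463/8) = 413/2.
Flint's profit: (413/2 - 199)·(15/8) - 10 = 65/16.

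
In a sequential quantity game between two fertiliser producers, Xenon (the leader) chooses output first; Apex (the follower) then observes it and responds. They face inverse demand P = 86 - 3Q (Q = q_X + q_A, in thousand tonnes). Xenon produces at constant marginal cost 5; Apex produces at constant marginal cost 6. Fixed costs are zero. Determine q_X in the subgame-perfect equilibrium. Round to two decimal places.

13.67

The follower Apex best-responds to any q_X: π_A = (86 - 3Q)q_A - 6q_A.
Setting the follower's marginal profit to zero, 80 - 3q_X - 6q_A = 0, i.e. q_A = (80 - 3q_X)/6.
Xenon substitutes q_A(q_X) into its own profit: π_X = q_X(86 - 3q_X - (80 - 3q_X)/2) - 5q_X = (46 - (3/2)q_X)q_X - 5q_X.
Leader FOC: 41 - 3q_X = 0, so q_X = 41/3.
Then q_A = (80 - 3·(41/3))/6 = 13/2.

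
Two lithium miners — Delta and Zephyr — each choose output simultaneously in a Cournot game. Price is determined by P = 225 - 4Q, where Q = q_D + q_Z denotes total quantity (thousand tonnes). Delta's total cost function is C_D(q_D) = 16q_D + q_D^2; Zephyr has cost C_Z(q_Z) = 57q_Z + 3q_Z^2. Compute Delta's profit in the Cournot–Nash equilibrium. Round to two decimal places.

1652.09

Delta's profit: π_D = (225 - 4Q)q_D - (16q_D + q_D²). Setting ∂π_D/∂q_D = 0: 209 - 10q_D - 4(q_Z) = 0.
Zephyr's first-order condition: 168 - 14q_Z - 4(q_D) = 0.
Rearranging gives the reaction functions q_D = (209 - 4q_Z)/10 and q_Z = (168 - 4q_D)/14.
Substituting one into the other gives q_D = 1127/62 and q_Z = 211/31.
Price P = 225 - 4·(1549/62) = 125.0645.
Delta's profit: 125.0645·(1127/62) - 16·(1127/62) - (1127/62)² = 1652.0929.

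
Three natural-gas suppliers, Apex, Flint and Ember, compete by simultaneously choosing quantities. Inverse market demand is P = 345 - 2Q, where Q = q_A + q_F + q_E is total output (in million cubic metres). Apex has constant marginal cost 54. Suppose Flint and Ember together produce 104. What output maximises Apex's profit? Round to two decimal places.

With rivals' combined output fixed at 104, Apex's profit is π_A = (345 - 2·104 - 2q_A)q_A - (54q_A) = (137 - 2q_A)q_A - (54q_A).
∂π_A/∂q_A = 83 - 4q_A = 0, so q_A = 83/4.

20.75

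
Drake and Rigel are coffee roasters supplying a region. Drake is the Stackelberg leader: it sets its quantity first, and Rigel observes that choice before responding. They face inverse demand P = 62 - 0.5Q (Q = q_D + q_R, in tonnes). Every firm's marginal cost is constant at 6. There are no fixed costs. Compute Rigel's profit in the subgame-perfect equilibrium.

392

The follower Rigel best-responds to any q_D: π_R = (62 - 0.5Q)q_R - 6q_R.
∂π_R/∂q_R = 56 - (1/2)q_D - q_R = 0 gives the reaction function q_R = (56 - (1/2)q_D).
The leader anticipates this reaction. Substituting into P = 62 - 0.5Q gives P = 34 - (1/4)q_D, so π_D = (34 - (1/4)q_D)q_D - 6q_D.
Leader FOC: 28 - (1/2)q_D = 0, so q_D = 56.
Then q_R = (56 - (1/2)·56) = 28.
Price P = 62 - (1/2)·84 = 20.
Rigel's profit: (20 - 6)·28 = 392.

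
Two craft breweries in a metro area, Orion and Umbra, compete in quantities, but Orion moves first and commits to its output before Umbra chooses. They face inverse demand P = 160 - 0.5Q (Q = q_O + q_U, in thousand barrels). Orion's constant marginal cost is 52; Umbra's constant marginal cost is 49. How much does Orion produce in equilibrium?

105

Solve by backward induction. Given q_O, the follower Umbra maximises π_U = (160 - (1/2)q_O - (1/2)q_U)q_U - 49q_U.
Follower FOC: 111 - (1/2)q_O - q_U = 0, so q_U(q_O) = (111 - (1/2)q_O).
The leader anticipates this reaction. Substituting into P = 160 - 0.5Q gives P = 209/2 - (1/4)q_O, so π_O = (209/2 - (1/4)q_O)q_O - 52q_O.
The leader's first-order condition 105/2 - (1/2)q_O = 0 yields q_O = 105.
Then q_U = (111 - (1/2)·105) = 117/2.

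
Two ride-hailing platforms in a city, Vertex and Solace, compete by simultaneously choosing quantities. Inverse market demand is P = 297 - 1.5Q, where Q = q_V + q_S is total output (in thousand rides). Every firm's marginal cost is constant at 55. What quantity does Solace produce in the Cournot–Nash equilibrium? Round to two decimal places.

53.78

A representative firm's profit is π_i = q_i(297 - 1.5Q) - 55q_i.
Setting ∂π_i/∂q_i = 0 with rivals' quantities fixed: 242 - 3q_i - (3/2)q_j = 0.
By symmetry each firm produces the same amount; substituting q_j = q_i yields q_i = 242/(9/2) = 484/9.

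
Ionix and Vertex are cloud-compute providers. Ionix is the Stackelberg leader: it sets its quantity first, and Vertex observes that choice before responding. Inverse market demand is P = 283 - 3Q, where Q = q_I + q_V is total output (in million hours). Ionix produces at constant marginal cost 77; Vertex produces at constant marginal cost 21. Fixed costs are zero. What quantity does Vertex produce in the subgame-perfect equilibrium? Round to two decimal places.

The follower Vertex best-responds to any q_I: π_V = (283 - 3Q)q_V - 21q_V.
∂π_V/∂q_V = 262 - 3q_I - 6q_V = 0 gives the reaction function q_V = (262 - 3q_I)/6.
Ionix substitutes q_V(q_I) into its own profit: π_I = q_I(283 - 3q_I - (262 - 3q_I)/2) - 77q_I = (152 - (3/2)q_I)q_I - 77q_I.
The leader's first-order condition 75 - 3q_I = 0 yields q_I = 25.
Then q_V = (262 - 3·25)/6 = 187/6.

31.17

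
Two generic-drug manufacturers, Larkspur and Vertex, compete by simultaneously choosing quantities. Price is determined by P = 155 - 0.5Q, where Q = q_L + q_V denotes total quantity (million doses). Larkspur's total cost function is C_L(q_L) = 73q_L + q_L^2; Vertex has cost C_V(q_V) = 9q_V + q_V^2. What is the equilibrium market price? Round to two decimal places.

122.43

Larkspur's profit: π_L = (155 - 0.5Q)q_L - (73q_L + q_L²). Setting ∂π_L/∂q_L = 0: 82 - 3q_L - (1/2)(q_V) = 0.
Vertex's profit: π_V = (155 - 0.5Q)q_V - (9q_V + q_V²). Setting ∂π_V/∂q_V = 0: 146 - 3q_V - (1/2)(q_L) = 0.
Rearranging gives the reaction functions q_L = (82 - (1/2)q_V)/3 and q_V = (146 - (1/2)q_L)/3.
Solving the pair: q_L = 692/35, q_V = 1588/35.
Total output Q = 456/7, so price P = 155 - (1/2)·(456/7) = 857/7.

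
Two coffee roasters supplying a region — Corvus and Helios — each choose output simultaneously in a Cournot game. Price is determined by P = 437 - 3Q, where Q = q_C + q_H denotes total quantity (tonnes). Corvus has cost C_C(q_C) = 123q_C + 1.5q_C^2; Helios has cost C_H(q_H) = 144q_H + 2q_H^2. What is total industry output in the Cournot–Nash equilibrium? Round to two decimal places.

48.84

Corvus's profit: π_C = (437 - 3Q)q_C - (123q_C + (3/2)q_C²). Setting ∂π_C/∂q_C = 0: 314 - 9q_C - 3(q_H) = 0.
Helios's first-order condition: 293 - 10q_H - 3(q_C) = 0.
Best responses: q_C = (314 - 3q_H)/9, q_H = (293 - 3q_C)/10.
Solving the pair: q_C = 27.9136, q_H = 565/27.
Total output Q = 27.9136 + 565/27 = 48.8395.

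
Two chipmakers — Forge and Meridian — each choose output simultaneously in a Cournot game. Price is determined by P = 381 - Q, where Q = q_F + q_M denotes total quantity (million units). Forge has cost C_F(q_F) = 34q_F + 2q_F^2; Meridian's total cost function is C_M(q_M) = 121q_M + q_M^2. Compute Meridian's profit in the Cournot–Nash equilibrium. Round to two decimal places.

5562.83

Forge's profit: π_F = (381 - Q)q_F - (34q_F + 2q_F²). Setting ∂π_F/∂q_F = 0: 347 - 6q_F - (q_M) = 0.
Meridian's first-order condition: 260 - 4q_M - (q_F) = 0.
Best responses: q_F = (347 - q_M)/6, q_M = (260 - q_F)/4.
Solving the pair: q_F = 1128/23, q_M = 1213/23.
Price P = 381 - 101.7826 = 279.2174.
Meridian's profit: 279.2174·(1213/23) - 121·(1213/23) - (1213/23)² = 5562.8318.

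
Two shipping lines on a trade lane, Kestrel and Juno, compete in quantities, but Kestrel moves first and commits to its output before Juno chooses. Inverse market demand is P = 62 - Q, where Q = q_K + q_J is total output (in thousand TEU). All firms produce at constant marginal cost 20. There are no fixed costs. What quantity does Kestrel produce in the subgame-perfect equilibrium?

Solve by backward induction. Given q_K, the follower Juno maximises π_J = (62 - q_K - q_J)q_J - 20q_J.
Follower FOC: 42 - q_K - 2q_J = 0, so q_J(q_K) = (42 - q_K)/2.
Kestrel substitutes q_J(q_K) into its own profit: π_K = q_K(62 - q_K - (42 - q_K)/2) - 20q_K = (41 - (1/2)q_K)q_K - 20q_K.
The leader's first-order condition 21 - q_K = 0 yields q_K = 21.
Then q_J = (42 - 21)/2 = 21/2.

21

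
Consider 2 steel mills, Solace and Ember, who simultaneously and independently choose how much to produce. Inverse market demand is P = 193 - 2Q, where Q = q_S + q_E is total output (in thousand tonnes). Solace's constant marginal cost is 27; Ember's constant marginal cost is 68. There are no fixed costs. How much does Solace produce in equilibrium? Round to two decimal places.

34.50

Solace's profit: π_S = (193 - 2Q)q_S - (27q_S). Setting ∂π_S/∂q_S = 0: 166 - 4q_S - 2(q_E) = 0.
Ember's first-order condition: 125 - 4q_E - 2(q_S) = 0.
Best responses: q_S = (166 - 2q_E)/4, q_E = (125 - 2q_S)/4.
Substituting one into the other gives q_S = 69/2 and q_E = 14.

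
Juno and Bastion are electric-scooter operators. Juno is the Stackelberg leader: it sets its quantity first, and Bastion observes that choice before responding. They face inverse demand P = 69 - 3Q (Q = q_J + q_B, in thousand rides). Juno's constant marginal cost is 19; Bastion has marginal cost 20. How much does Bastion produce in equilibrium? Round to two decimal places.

Solve by backward induction. Given q_J, the follower Bastion maximises π_B = (69 - 3q_J - 3q_B)q_B - 20q_B.
Follower FOC: 49 - 3q_J - 6q_B = 0, so q_B(q_J) = (49 - 3q_J)/6.
The leader anticipates this reaction. Substituting into P = 69 - 3Q gives P = 89/2 - (3/2)q_J, so π_J = (89/2 - (3/2)q_J)q_J - 19q_J.
The leader's first-order condition 51/2 - 3q_J = 0 yields q_J = 17/2.
Then q_B = (49 - 3·(17/2))/6 = 47/12.

3.92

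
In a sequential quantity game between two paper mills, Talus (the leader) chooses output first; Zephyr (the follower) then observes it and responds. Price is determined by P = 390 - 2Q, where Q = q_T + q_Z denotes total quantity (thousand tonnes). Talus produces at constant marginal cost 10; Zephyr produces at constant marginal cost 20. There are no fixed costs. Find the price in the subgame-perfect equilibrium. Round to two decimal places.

107.50

The follower Zephyr best-responds to any q_T: π_Z = (390 - 2Q)q_Z - 20q_Z.
Setting the follower's marginal profit to zero, 370 - 2q_T - 4q_Z = 0, i.e. q_Z = (370 - 2q_T)/4.
The leader anticipates this reaction. Substituting into P = 390 - 2Q gives P = 205 - q_T, so π_T = (205 - q_T)q_T - 10q_T.
The leader's first-order condition 195 - 2q_T = 0 yields q_T = 195/2.
Then q_Z = (370 - 2·(195/2))/4 = 175/4.
Total output Q = 565/4, so price P = 390 - 2·(565/4) = 215/2.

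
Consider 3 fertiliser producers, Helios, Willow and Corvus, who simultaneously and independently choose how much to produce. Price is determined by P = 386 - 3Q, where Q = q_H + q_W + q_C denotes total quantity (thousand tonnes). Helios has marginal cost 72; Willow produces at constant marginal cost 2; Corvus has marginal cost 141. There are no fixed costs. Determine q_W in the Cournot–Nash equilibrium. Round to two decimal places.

49.42

Helios's profit: π_H = (386 - 3Q)q_H - (72q_H). Setting ∂π_H/∂q_H = 0: 314 - 6q_H - 3(q_W + q_C) = 0.
Willow's first-order condition: 384 - 6q_W - 3(q_H + q_C) = 0.
Corvus's first-order condition: 245 - 6q_C - 3(q_H + q_W) = 0.
Summing all 3 equations gives 943 − 12Q = 0, hence Q = 943/12.
Back-substituting: q_H = (314 − 943/4)/3 = 313/12, q_W = (384 − 943/4)/3 = 593/12, q_C = (245 − 943/4)/3 = 37/12.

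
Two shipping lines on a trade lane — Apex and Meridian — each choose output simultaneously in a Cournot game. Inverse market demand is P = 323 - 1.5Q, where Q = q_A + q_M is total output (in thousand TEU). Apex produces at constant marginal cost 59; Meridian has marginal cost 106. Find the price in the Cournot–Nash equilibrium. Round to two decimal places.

Apex's profit: π_A = (323 - 1.5Q)q_A - (59q_A). Setting ∂π_A/∂q_A = 0: 264 - 3q_A - (3/2)(q_M) = 0.
Meridian's profit: π_M = (323 - 1.5Q)q_M - (106q_M). Setting ∂π_M/∂q_M = 0: 217 - 3q_M - (3/2)(q_A) = 0.
So q_A = (264 - (3/2)q_M)/3 and q_M = (217 - (3/2)q_A)/3.
Substituting one into the other gives q_A = 622/9 and q_M = 340/9.
Total output Q = 962/9, so price P = 323 - (3/2)·(962/9) = 488/3.

162.67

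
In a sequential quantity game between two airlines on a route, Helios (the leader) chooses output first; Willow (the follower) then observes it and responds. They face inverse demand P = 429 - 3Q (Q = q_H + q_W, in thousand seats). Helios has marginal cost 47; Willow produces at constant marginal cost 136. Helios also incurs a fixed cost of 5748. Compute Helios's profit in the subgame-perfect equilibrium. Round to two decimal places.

3495.38

The follower Willow best-responds to any q_H: π_W = (429 - 3Q)q_W - 136q_W.
Setting the follower's marginal profit to zero, 293 - 3q_H - 6q_W = 0, i.e. q_W = (293 - 3q_H)/6.
Helios substitutes q_W(q_H) into its own profit: π_H = q_H(429 - 3q_H - (293 - 3q_H)/2) - 47q_H = (565/2 - (3/2)q_H)q_H - 47q_H.
Leader FOC: 471/2 - 3q_H = 0, so q_H = 157/2.
Then q_W = (293 - 3·(157/2))/6 = 115/12.
Price P = 429 - 3·(1057/12) = 659/4.
Helios's profit: (659/4 - 47)·(157/2) - 5748 = 3495.3750.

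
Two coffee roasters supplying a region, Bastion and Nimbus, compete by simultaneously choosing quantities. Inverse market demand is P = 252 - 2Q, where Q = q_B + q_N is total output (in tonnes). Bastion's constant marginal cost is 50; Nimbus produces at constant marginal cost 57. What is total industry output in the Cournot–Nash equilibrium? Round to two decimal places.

66.17

Bastion's profit: π_B = (252 - 2Q)q_B - (50q_B). Setting ∂π_B/∂q_B = 0: 202 - 4q_B - 2(q_N) = 0.
Nimbus's profit: π_N = (252 - 2Q)q_N - (57q_N). Setting ∂π_N/∂q_N = 0: 195 - 4q_N - 2(q_B) = 0.
Best responses: q_B = (202 - 2q_N)/4, q_N = (195 - 2q_B)/4.
Solving the pair: q_B = 209/6, q_N = 94/3.
Total output Q = 209/6 + 94/3 = 397/6.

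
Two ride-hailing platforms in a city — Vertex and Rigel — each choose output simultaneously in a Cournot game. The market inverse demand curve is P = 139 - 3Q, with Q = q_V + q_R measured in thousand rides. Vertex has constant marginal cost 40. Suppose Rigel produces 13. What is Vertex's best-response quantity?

With the rival's output fixed at 13, Vertex's profit is π_V = (139 - 3·13 - 3q_V)q_V - (40q_V) = (100 - 3q_V)q_V - (40q_V).
∂π_V/∂q_V = 60 - 6q_V = 0, so q_V = 10.

10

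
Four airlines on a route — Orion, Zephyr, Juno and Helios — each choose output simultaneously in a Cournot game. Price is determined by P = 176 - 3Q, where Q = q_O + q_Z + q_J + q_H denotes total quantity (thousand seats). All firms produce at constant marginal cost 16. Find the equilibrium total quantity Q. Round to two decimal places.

42.67

A representative firm's profit is π_i = q_i(176 - 3Q) - 16q_i.
First-order condition (treating rivals' output as given): 160 - 6q_i - 3·Σ_{j≠i} q_j = 0.
By symmetry each firm produces the same amount; substituting Σ_{j≠i} q_j = 3q_i yields q_i = 160/15 = 32/3.
Total output Q = 32/3 + 32/3 + 32/3 + 32/3 = 128/3.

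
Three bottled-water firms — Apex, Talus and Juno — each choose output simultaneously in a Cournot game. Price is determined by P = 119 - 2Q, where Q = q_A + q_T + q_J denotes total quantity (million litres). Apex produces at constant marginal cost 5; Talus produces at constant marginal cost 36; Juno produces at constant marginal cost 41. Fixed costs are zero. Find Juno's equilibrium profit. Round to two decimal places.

42.78

Apex's profit: π_A = (119 - 2Q)q_A - (5q_A). Setting ∂π_A/∂q_A = 0: 114 - 4q_A - 2(q_T + q_J) = 0.
Talus's profit: π_T = (119 - 2Q)q_T - (36q_T). Setting ∂π_T/∂q_T = 0: 83 - 4q_T - 2(q_A + q_J) = 0.
Juno's first-order condition: 78 - 4q_J - 2(q_A + q_T) = 0.
Adding the 3 conditions: 275 − 4Q − 4Q = 0, i.e. Q = 275/8.
Back-substituting: q_A = (114 − 275/4)/2 = 181/8, q_T = (83 − 275/4)/2 = 57/8, q_J = (78 − 275/4)/2 = 37/8.
Price P = 119 - 2·(275/8) = 201/4.
Juno's profit: (201/4 - 41)·(37/8) = 1369/32.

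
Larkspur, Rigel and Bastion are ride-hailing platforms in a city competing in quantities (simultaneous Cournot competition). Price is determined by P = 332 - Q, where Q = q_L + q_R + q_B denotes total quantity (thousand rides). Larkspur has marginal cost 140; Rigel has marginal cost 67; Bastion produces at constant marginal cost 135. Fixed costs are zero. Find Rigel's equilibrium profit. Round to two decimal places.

10302.25

Larkspur's profit: π_L = (332 - Q)q_L - (140q_L). Setting ∂π_L/∂q_L = 0: 192 - 2q_L - (q_R + q_B) = 0.
Rigel's profit: π_R = (332 - Q)q_R - (67q_R). Setting ∂π_R/∂q_R = 0: 265 - 2q_R - (q_L + q_B) = 0.
Bastion's first-order condition: 197 - 2q_B - (q_L + q_R) = 0.
Adding the 3 first-order conditions: 654 − 4Q = 0, so Q = 327/2.
Back-substituting: q_L = (192 − 327/2) = 57/2, q_R = (265 − 327/2) = 203/2, q_B = (197 − 327/2) = 67/2.
Price P = 332 - 327/2 = 337/2.
Rigel's profit: (337/2 - 67)·(203/2) = 10302.2500.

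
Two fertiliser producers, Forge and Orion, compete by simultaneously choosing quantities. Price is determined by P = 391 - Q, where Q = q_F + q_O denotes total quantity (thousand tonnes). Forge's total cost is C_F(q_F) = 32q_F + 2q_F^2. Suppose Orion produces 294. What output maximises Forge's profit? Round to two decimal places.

With the rival's output fixed at 294, Forge's profit is π_F = (391 - 294 - q_F)q_F - (32q_F + 2q_F²) = (97 - q_F)q_F - (32q_F + 2q_F²).
∂π_F/∂q_F = 65 - 6q_F = 0, so q_F = 65/6.

10.83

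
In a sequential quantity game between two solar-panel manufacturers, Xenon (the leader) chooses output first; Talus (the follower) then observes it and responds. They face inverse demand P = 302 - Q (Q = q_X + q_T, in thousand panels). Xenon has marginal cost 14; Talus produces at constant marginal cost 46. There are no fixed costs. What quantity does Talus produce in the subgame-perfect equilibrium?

The follower Talus best-responds to any q_X: π_T = (302 - Q)q_T - 46q_T.
∂π_T/∂q_T = 256 - q_X - 2q_T = 0 gives the reaction function q_T = (256 - q_X)/2.
The leader anticipates this reaction. Substituting into P = 302 - Q gives P = 174 - (1/2)q_X, so π_X = (174 - (1/2)q_X)q_X - 14q_X.
The leader's first-order condition 160 - q_X = 0 yields q_X = 160.
Then q_T = (256 - 160)/2 = 48.

48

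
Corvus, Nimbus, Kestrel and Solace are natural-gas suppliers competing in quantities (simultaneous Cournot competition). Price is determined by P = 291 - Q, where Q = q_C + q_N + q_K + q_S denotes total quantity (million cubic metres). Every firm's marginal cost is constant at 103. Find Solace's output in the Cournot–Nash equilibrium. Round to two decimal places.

37.60

A representative firm's profit is π_i = q_i(291 - Q) - 103q_i.
Setting ∂π_i/∂q_i = 0 with rivals' quantities fixed: 188 - 2q_i - Σ_{j≠i} q_j = 0.
By symmetry each firm produces the same amount; substituting Σ_{j≠i} q_j = 3q_i yields q_i = 188/5.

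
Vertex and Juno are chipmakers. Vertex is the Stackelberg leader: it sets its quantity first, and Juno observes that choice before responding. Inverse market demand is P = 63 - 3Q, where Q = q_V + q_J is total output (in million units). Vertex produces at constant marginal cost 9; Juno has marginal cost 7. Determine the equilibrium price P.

22

The follower Juno best-responds to any q_V: π_J = (63 - 3Q)q_J - 7q_J.
Follower FOC: 56 - 3q_V - 6q_J = 0, so q_J(q_V) = (56 - 3q_V)/6.
The leader anticipates this reaction. Substituting into P = 63 - 3Q gives P = 35 - (3/2)q_V, so π_V = (35 - (3/2)q_V)q_V - 9q_V.
The leader's first-order condition 26 - 3q_V = 0 yields q_V = 26/3.
Then q_J = (56 - 3·(26/3))/6 = 5.
Total output Q = 41/3, so price P = 63 - 3·(41/3) = 22.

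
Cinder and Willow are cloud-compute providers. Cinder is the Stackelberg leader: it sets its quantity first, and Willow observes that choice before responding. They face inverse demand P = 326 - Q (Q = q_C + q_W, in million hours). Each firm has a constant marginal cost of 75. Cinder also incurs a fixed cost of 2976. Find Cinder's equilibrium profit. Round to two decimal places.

4899.13

Solve by backward induction. Given q_C, the follower Willow maximises π_W = (326 - q_C - q_W)q_W - 75q_W.
Follower FOC: 251 - q_C - 2q_W = 0, so q_W(q_C) = (251 - q_C)/2.
The leader anticipates this reaction. Substituting into P = 326 - Q gives P = 401/2 - (1/2)q_C, so π_C = (401/2 - (1/2)q_C)q_C - 75q_C.
Leader FOC: 251/2 - q_C = 0, so q_C = 251/2.
Then q_W = (251 - 251/2)/2 = 251/4.
Price P = 326 - 753/4 = 551/4.
Cinder's profit: (551/4 - 75)·(251/2) - 2976 = 4899.1250.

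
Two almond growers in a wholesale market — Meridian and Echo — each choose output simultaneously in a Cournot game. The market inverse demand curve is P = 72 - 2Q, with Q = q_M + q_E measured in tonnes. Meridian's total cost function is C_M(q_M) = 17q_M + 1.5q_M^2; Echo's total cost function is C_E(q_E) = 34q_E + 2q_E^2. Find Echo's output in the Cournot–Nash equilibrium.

3

Meridian's profit: π_M = (72 - 2Q)q_M - (17q_M + (3/2)q_M²). Setting ∂π_M/∂q_M = 0: 55 - 7q_M - 2(q_E) = 0.
Echo's first-order condition: 38 - 8q_E - 2(q_M) = 0.
Best responses: q_M = (55 - 2q_E)/7, q_E = (38 - 2q_M)/8.
Solving the pair: q_M = 7, q_E = 3.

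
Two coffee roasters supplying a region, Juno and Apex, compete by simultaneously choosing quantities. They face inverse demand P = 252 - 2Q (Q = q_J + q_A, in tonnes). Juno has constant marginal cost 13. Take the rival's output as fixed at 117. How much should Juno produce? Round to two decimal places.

1.25

With the rival's output fixed at 117, Juno's profit is π_J = (252 - 2·117 - 2q_J)q_J - (13q_J) = (18 - 2q_J)q_J - (13q_J).
∂π_J/∂q_J = 5 - 4q_J = 0, so q_J = 5/4.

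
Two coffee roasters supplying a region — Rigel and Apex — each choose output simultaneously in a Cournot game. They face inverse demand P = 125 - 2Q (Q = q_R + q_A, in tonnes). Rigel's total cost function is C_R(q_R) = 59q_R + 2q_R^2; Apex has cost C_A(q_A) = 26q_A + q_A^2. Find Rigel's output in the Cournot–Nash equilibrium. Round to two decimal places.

Rigel's profit: π_R = (125 - 2Q)q_R - (59q_R + 2q_R²). Setting ∂π_R/∂q_R = 0: 66 - 8q_R - 2(q_A) = 0.
Apex's first-order condition: 99 - 6q_A - 2(q_R) = 0.
Rearranging gives the reaction functions q_R = (66 - 2q_A)/8 and q_A = (99 - 2q_R)/6.
Solving the pair: q_R = 9/2, q_A = 15.

4.50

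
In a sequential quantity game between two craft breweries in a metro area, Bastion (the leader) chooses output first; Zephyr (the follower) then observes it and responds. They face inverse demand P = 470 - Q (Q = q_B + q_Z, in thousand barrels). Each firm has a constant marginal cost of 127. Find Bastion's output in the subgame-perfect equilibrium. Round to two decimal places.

The follower Zephyr best-responds to any q_B: π_Z = (470 - Q)q_Z - 127q_Z.
Setting the follower's marginal profit to zero, 343 - q_B - 2q_Z = 0, i.e. q_Z = (343 - q_B)/2.
Bastion substitutes q_Z(q_B) into its own profit: π_B = q_B(470 - q_B - (343 - q_B)/2) - 127q_B = (597/2 - (1/2)q_B)q_B - 127q_B.
The leader's first-order condition 343/2 - q_B = 0 yields q_B = 343/2.
Then q_Z = (343 - 343/2)/2 = 343/4.

171.50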